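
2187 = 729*3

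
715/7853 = 715/7853 = 0.09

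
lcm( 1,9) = 9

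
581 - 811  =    -  230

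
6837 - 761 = 6076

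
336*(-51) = -17136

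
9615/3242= 2 + 3131/3242 = 2.97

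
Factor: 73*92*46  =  2^3*23^2*73^1= 308936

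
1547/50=1547/50 = 30.94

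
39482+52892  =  92374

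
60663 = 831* 73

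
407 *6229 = 2535203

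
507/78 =13/2 = 6.50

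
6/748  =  3/374 = 0.01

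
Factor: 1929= 3^1*643^1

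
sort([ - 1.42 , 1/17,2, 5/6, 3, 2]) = [ - 1.42,1/17,5/6,  2,2, 3]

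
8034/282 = 1339/47 = 28.49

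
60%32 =28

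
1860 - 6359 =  - 4499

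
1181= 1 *1181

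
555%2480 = 555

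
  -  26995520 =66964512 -93960032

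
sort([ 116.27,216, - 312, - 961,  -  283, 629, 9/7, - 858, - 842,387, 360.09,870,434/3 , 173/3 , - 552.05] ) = [ - 961 , - 858 , - 842, - 552.05, - 312,  -  283,9/7, 173/3,116.27,434/3,216  ,  360.09,387,  629 , 870 ] 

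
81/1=81 = 81.00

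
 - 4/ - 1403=4/1403 = 0.00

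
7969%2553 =310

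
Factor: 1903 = 11^1*173^1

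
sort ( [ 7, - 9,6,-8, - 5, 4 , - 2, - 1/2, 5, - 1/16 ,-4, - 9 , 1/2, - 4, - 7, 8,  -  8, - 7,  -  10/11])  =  [  -  9, - 9, - 8,-8, - 7,-7 ,  -  5, - 4, - 4  ,  -  2, - 10/11, - 1/2, - 1/16,1/2, 4,5,6,7,8 ] 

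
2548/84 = 91/3  =  30.33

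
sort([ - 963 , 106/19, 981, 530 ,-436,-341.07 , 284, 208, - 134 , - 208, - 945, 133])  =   [ - 963, - 945, - 436,  -  341.07 ,-208, - 134 , 106/19, 133, 208,284, 530, 981 ]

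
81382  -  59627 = 21755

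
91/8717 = 91/8717 = 0.01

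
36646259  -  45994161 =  - 9347902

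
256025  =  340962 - 84937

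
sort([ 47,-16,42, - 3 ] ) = [ - 16, - 3, 42, 47]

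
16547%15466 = 1081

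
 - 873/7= - 125 + 2/7 = - 124.71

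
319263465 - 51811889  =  267451576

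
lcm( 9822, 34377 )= 68754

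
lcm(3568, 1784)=3568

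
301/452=301/452 = 0.67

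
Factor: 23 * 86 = 1978 = 2^1*23^1 * 43^1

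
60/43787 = 60/43787 = 0.00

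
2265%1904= 361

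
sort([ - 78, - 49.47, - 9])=[  -  78 , - 49.47, - 9]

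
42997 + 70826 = 113823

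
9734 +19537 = 29271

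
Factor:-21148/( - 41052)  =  3^(  -  1 )*11^( - 1)*17^1 = 17/33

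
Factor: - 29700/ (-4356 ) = 75/11 = 3^1*5^2*11^( - 1)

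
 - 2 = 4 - 6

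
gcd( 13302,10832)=2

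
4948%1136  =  404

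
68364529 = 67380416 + 984113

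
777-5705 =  - 4928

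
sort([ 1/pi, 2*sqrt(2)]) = [ 1/pi, 2*sqrt( 2)]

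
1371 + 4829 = 6200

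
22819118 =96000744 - 73181626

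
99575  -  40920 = 58655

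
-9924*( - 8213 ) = 81505812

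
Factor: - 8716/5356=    - 2179/1339 = -  13^( - 1 )*103^( - 1) * 2179^1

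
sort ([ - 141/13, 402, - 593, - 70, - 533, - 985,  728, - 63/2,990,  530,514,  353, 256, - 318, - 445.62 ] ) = [ - 985, - 593 , - 533, - 445.62, - 318,  -  70, - 63/2, - 141/13, 256, 353, 402 , 514, 530, 728, 990 ] 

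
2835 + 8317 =11152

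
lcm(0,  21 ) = 0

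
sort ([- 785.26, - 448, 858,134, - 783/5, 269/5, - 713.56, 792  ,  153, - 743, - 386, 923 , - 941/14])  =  [ - 785.26,-743,-713.56 , - 448, - 386 , - 783/5, - 941/14,269/5, 134, 153,  792,858, 923]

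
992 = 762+230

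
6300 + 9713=16013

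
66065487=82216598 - 16151111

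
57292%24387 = 8518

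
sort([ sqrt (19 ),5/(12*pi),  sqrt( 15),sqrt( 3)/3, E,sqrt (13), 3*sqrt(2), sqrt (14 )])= [ 5/(12*pi),sqrt( 3)/3, E, sqrt(13),  sqrt (14 ), sqrt(15) , 3*sqrt( 2), sqrt(19)] 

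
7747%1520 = 147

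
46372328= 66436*698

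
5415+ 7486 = 12901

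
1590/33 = 48+2/11 = 48.18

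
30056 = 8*3757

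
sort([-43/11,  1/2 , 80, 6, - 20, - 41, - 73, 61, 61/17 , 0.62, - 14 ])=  [ - 73,-41, - 20, - 14, - 43/11 , 1/2 , 0.62, 61/17,6,61 , 80]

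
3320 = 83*40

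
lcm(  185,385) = 14245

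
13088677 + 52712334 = 65801011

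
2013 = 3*671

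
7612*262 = 1994344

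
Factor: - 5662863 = -3^2*31^1*20297^1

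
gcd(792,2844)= 36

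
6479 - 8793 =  - 2314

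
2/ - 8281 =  - 1 + 8279/8281 = - 0.00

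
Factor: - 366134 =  - 2^1*183067^1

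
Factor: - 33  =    -  3^1*11^1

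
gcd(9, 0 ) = 9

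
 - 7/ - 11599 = 1/1657 = 0.00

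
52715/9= 52715/9=5857.22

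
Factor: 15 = 3^1*5^1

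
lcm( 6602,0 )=0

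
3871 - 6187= - 2316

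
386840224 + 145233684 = 532073908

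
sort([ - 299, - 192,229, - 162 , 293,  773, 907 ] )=[  -  299, - 192,  -  162, 229,  293,773 , 907 ]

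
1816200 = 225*8072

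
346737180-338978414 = 7758766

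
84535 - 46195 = 38340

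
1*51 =51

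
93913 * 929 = 87245177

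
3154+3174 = 6328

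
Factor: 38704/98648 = 2^1*11^( - 1)*19^( - 1 )*41^1=82/209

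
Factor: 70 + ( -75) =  - 5 = -  5^1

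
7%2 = 1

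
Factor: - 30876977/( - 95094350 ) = 2^( - 1 )*5^ (- 2 )*13^( -1)*41^1*71^1  *10607^1*146299^( - 1)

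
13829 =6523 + 7306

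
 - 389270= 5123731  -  5513001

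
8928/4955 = 1+ 3973/4955 = 1.80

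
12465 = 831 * 15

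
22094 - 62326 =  - 40232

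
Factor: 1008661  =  17^1*59333^1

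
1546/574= 773/287 = 2.69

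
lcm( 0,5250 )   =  0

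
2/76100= 1/38050 = 0.00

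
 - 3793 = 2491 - 6284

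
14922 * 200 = 2984400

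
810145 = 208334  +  601811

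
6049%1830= 559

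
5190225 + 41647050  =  46837275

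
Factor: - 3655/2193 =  - 3^ ( - 1 )  *5^1 = - 5/3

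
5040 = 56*90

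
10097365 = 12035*839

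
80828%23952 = 8972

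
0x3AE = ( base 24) 1f6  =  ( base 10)942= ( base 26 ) 1a6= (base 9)1256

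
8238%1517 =653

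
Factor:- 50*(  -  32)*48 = 76800 = 2^10 * 3^1*5^2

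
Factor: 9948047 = 53^1*187699^1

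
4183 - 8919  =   - 4736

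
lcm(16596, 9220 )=82980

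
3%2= 1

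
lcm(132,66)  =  132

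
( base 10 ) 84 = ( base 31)2M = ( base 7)150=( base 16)54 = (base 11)77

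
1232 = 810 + 422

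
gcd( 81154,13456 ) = 2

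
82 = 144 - 62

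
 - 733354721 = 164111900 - 897466621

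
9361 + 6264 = 15625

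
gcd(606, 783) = 3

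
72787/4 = 72787/4 = 18196.75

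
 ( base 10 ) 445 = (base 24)id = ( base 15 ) 1ea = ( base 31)eb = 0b110111101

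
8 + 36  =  44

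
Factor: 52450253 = 17^1*3085309^1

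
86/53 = 86/53 = 1.62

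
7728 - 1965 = 5763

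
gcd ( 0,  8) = 8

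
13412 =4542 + 8870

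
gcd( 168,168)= 168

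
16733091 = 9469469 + 7263622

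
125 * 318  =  39750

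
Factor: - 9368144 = -2^4*179^1 * 3271^1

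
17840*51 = 909840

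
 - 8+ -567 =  - 575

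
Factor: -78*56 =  - 2^4 * 3^1*7^1*  13^1 = - 4368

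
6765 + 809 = 7574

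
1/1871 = 1/1871 = 0.00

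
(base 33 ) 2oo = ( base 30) 39O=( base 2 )101110110010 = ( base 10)2994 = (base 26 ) 4b4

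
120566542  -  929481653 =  - 808915111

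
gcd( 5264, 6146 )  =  14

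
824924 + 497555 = 1322479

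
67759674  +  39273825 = 107033499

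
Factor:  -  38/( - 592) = 19/296 = 2^(-3)*19^1*37^( - 1)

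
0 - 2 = -2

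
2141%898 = 345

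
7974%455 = 239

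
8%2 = 0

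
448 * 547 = 245056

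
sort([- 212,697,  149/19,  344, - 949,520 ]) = [ - 949, - 212,  149/19,344,  520 , 697 ] 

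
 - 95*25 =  - 2375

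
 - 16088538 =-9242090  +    -  6846448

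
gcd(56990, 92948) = 2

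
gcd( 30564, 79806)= 1698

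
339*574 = 194586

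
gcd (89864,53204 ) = 188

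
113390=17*6670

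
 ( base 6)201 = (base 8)111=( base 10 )73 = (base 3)2201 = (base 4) 1021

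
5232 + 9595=14827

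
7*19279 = 134953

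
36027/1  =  36027 = 36027.00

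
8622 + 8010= 16632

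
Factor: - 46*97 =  - 2^1*23^1*97^1 =- 4462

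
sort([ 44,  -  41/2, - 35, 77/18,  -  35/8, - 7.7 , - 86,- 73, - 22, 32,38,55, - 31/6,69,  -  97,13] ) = [ - 97,-86,-73, - 35, - 22, - 41/2, - 7.7, - 31/6, - 35/8,77/18, 13 , 32, 38,44,55,69] 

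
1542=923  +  619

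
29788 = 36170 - 6382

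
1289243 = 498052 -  - 791191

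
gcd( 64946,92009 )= 1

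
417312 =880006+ - 462694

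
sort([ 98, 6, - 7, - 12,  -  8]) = [  -  12,-8, - 7,6, 98 ] 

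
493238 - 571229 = - 77991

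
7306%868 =362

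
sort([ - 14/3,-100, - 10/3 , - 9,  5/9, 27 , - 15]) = [ - 100, - 15, - 9, - 14/3 , - 10/3,  5/9, 27 ]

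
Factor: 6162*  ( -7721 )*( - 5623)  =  267524357646 = 2^1*3^1*7^1*13^1 *79^1*1103^1 * 5623^1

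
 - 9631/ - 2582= 3  +  1885/2582 = 3.73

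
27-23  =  4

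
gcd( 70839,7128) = 9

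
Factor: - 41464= -2^3*71^1*73^1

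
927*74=68598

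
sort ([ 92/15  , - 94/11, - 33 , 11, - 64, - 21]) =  [-64 , - 33, - 21, - 94/11 , 92/15, 11 ]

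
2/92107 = 2/92107 = 0.00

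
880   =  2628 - 1748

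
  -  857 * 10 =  - 8570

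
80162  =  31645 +48517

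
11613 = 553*21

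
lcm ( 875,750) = 5250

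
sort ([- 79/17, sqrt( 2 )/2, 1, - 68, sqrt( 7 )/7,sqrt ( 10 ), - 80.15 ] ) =[- 80.15,-68, -79/17, sqrt(7 )/7,sqrt( 2)/2,1,sqrt(10)]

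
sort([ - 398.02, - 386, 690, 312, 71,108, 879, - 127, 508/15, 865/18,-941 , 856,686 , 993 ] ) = [-941, - 398.02, - 386, - 127, 508/15, 865/18, 71, 108, 312, 686 , 690,  856, 879, 993 ]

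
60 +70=130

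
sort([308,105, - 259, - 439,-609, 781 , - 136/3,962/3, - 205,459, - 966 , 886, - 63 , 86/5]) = [-966, - 609,  -  439, -259, - 205, - 63, - 136/3 , 86/5,105,308,962/3,459,781 , 886 ] 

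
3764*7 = 26348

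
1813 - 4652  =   - 2839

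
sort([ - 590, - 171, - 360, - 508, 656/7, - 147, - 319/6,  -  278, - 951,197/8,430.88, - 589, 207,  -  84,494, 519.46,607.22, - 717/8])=[ - 951,- 590, - 589, - 508, - 360,-278,  -  171,  -  147,  -  717/8, - 84, - 319/6, 197/8,656/7, 207, 430.88,494, 519.46, 607.22]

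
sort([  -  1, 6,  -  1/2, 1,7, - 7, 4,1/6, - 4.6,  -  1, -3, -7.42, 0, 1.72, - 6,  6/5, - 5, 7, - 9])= [ - 9, - 7.42,-7,  -  6, - 5, - 4.6, - 3, - 1, - 1, - 1/2, 0, 1/6, 1, 6/5 , 1.72,4,  6,  7,  7]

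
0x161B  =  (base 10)5659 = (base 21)cha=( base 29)6l4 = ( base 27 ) 7kg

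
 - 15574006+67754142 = 52180136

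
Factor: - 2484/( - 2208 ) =2^( -3)*3^2 = 9/8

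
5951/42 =141 + 29/42 = 141.69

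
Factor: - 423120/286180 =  - 516/349 = - 2^2*3^1 * 43^1*349^( - 1 )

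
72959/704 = 103 + 447/704 = 103.63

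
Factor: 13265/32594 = 2^(-1)*5^1* 7^1*43^ ( - 1) = 35/86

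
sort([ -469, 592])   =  [ - 469, 592 ] 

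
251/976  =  251/976 = 0.26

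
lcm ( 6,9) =18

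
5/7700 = 1/1540 = 0.00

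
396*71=28116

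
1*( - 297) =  - 297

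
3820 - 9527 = -5707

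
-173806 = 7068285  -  7242091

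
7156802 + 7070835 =14227637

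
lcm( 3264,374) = 35904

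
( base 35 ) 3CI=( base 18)CC9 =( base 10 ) 4113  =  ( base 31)48L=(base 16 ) 1011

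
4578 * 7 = 32046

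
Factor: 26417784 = 2^3 * 3^1*139^1*7919^1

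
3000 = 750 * 4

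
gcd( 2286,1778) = 254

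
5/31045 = 1/6209 = 0.00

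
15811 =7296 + 8515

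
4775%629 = 372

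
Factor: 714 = 2^1*3^1*7^1*17^1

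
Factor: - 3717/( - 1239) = 3^1 = 3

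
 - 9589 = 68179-77768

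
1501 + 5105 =6606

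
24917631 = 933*26707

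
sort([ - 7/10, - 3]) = [ - 3, - 7/10 ]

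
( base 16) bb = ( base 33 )5m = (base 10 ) 187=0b10111011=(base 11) 160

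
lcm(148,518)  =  1036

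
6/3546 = 1/591 = 0.00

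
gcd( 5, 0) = 5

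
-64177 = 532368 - 596545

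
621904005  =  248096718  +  373807287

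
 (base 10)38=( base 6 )102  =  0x26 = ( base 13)2c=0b100110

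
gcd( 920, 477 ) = 1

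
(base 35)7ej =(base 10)9084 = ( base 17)1e76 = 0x237C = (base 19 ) 1632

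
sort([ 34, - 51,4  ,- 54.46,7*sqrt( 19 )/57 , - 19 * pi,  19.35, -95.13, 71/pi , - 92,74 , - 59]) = [ - 95.13,  -  92,- 19* pi , - 59 , - 54.46 , - 51, 7*sqrt ( 19) /57,  4 , 19.35 , 71/pi,34, 74]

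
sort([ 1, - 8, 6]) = [-8,1,6 ] 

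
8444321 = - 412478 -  - 8856799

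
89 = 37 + 52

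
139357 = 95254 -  - 44103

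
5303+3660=8963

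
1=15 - 14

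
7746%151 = 45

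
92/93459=92/93459=0.00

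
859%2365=859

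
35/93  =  35/93=0.38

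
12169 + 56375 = 68544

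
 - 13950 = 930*( - 15) 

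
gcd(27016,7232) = 8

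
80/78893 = 80/78893 = 0.00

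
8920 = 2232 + 6688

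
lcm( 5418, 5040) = 216720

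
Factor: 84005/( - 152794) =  - 2^(- 1)*  5^1*53^1*241^( - 1) = - 265/482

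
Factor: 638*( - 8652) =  -2^3*  3^1*7^1*11^1 * 29^1*103^1 =- 5519976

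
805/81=9 + 76/81 = 9.94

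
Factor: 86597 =7^1 * 89^1 * 139^1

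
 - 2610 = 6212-8822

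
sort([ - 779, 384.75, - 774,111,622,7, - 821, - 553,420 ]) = [ - 821,-779 ,-774, -553  ,  7,  111, 384.75,  420,622]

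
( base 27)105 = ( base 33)M8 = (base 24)16e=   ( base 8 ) 1336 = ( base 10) 734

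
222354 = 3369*66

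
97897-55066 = 42831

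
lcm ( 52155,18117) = 1721115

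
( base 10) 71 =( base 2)1000111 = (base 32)27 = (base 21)38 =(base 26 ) 2J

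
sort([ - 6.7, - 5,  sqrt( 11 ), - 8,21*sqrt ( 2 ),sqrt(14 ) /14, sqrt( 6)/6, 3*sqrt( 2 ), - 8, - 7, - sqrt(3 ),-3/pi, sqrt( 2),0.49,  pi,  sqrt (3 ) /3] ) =[ - 8, -8,  -  7, - 6.7, - 5, - sqrt( 3 ), - 3/pi, sqrt(14)/14 , sqrt(6 ) /6,0.49,sqrt ( 3) /3,sqrt( 2),  pi,  sqrt( 11 ) , 3*sqrt (2 ),21*sqrt( 2)] 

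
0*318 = 0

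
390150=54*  7225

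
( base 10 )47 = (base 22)23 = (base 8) 57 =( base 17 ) 2d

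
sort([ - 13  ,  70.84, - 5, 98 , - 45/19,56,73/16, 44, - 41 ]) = [ - 41,  -  13 ,  -  5, - 45/19,73/16,44 , 56, 70.84,98] 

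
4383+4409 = 8792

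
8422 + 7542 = 15964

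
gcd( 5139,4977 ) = 9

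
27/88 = 27/88 = 0.31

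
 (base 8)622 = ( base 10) 402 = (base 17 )16b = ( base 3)112220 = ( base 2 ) 110010010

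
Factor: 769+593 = 1362=2^1*3^1*227^1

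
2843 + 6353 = 9196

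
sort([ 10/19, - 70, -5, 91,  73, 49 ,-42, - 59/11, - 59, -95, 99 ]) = [-95,-70, - 59,- 42,-59/11, - 5, 10/19,49,73,91,99]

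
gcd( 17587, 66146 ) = 1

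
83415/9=27805/3 = 9268.33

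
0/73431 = 0 = 0.00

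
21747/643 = 21747/643 = 33.82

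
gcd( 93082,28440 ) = 2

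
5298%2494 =310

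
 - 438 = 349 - 787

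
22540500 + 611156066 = 633696566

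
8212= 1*8212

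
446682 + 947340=1394022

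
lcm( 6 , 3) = 6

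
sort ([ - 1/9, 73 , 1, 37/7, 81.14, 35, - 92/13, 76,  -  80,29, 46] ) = [ - 80, - 92/13, - 1/9, 1 , 37/7,29, 35,46, 73, 76, 81.14 ]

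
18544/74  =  250 + 22/37 =250.59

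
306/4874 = 153/2437 = 0.06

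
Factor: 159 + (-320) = -7^1*23^1 = -161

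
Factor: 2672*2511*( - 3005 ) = -20161722960 = -2^4*3^4*5^1*31^1*167^1*601^1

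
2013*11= 22143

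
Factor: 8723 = 11^1*13^1 * 61^1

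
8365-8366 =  - 1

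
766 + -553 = 213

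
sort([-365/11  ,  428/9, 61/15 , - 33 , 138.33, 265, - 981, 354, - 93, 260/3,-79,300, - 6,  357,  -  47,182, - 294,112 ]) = [ - 981, - 294,- 93, - 79 , - 47,-365/11, - 33 ,  -  6,61/15,  428/9,260/3, 112, 138.33,182,265 , 300,354 , 357]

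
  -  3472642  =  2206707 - 5679349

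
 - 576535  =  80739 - 657274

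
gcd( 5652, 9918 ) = 18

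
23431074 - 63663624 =-40232550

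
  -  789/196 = -5 + 191/196 = - 4.03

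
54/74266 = 27/37133 = 0.00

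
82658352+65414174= 148072526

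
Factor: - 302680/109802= - 940/341 = - 2^2 * 5^1*11^( - 1 ) * 31^( - 1 )*47^1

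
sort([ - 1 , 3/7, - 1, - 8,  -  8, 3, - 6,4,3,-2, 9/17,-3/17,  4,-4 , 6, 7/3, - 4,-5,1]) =[  -  8, - 8, - 6,-5,-4,-4, - 2,-1, - 1, - 3/17 , 3/7, 9/17,1, 7/3 , 3,3, 4, 4,6] 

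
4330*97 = 420010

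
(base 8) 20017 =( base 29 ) 9m0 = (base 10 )8207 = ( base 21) ICH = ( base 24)e5n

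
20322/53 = 383 + 23/53  =  383.43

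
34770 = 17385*2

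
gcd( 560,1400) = 280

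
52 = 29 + 23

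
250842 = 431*582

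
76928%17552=6720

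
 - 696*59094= - 41129424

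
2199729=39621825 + -37422096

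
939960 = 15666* 60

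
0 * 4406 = 0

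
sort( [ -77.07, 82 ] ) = [ - 77.07 , 82 ] 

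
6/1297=6/1297 = 0.00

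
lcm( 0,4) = 0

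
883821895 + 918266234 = 1802088129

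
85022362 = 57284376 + 27737986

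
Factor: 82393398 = 2^1*3^2 * 4577411^1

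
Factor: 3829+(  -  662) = 3167^1 = 3167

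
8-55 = -47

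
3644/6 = 1822/3  =  607.33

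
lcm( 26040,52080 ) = 52080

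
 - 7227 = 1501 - 8728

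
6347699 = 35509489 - 29161790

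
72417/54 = 1341 + 1/18 = 1341.06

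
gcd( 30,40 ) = 10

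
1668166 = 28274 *59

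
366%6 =0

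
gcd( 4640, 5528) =8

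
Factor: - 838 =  - 2^1*419^1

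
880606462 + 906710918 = 1787317380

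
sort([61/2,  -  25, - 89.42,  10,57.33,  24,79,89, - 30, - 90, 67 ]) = [- 90, - 89.42,-30, - 25,10 , 24,  61/2,57.33,67,79,89]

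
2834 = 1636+1198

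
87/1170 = 29/390 = 0.07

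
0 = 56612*0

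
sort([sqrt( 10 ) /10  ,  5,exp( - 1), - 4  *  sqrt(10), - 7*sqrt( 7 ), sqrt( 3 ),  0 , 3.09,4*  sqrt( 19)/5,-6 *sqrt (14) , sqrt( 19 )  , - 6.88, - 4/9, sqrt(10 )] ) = [ - 6*sqrt(14 ), - 7 * sqrt( 7 ), - 4*sqrt( 10),-6.88, - 4/9, 0,sqrt( 10)/10, exp( - 1 ),sqrt( 3),  3.09,  sqrt( 10 ) , 4 * sqrt(19)/5, sqrt( 19 ) , 5 ] 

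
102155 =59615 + 42540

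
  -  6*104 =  - 624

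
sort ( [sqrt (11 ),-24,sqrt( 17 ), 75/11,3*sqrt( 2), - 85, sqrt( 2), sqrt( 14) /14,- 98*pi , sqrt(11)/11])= [ - 98*pi, - 85,-24 , sqrt ( 14)/14, sqrt( 11)/11 , sqrt( 2 ),sqrt( 11) , sqrt(17 ), 3*sqrt( 2 ) , 75/11] 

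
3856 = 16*241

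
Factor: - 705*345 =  - 3^2 *5^2*23^1*47^1 = - 243225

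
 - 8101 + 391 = -7710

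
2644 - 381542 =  - 378898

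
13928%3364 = 472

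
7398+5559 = 12957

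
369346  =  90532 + 278814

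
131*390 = 51090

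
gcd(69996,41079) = 3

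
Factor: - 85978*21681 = - 2^1*3^3*11^1*73^1 * 42989^1 = - 1864089018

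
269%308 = 269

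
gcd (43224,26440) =8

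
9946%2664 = 1954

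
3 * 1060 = 3180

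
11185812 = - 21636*(-517 )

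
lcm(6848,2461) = 157504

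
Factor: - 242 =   -  2^1*11^2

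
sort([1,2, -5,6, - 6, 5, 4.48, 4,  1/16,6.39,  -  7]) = [ - 7, - 6,-5, 1/16,1,2, 4, 4.48,5, 6,6.39 ] 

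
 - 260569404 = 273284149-533853553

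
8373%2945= 2483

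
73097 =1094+72003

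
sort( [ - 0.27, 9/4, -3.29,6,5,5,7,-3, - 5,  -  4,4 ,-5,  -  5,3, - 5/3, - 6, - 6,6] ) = [ - 6, - 6, - 5, - 5, - 5, - 4 , - 3.29, - 3, - 5/3, - 0.27,9/4,3, 4, 5,  5,6,6,7]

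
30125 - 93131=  - 63006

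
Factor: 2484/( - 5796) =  - 3^1 *7^( - 1 )= - 3/7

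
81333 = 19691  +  61642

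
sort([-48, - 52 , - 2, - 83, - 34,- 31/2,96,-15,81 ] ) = [ - 83,  -  52,- 48,  -  34, - 31/2, - 15,  -  2, 81, 96 ]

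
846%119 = 13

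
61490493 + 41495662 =102986155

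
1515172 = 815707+699465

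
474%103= 62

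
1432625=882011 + 550614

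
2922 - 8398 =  - 5476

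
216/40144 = 27/5018= 0.01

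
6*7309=43854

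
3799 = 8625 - 4826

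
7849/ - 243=- 7849/243 = - 32.30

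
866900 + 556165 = 1423065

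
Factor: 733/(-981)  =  - 3^(- 2)*109^( - 1) *733^1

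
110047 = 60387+49660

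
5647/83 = 68 + 3/83 = 68.04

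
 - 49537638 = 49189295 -98726933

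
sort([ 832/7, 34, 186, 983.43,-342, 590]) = [  -  342, 34, 832/7,186, 590, 983.43]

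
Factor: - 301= - 7^1*43^1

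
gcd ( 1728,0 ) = 1728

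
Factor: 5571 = 3^2*619^1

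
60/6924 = 5/577=0.01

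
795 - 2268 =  - 1473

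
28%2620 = 28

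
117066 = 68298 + 48768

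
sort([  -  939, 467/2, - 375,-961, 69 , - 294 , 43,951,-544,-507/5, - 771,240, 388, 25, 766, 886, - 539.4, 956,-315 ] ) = [ - 961, -939, - 771, - 544, - 539.4, - 375, - 315, - 294 ,- 507/5, 25, 43,69,  467/2, 240, 388,  766 , 886,951, 956]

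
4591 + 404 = 4995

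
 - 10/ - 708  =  5/354 = 0.01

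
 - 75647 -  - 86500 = 10853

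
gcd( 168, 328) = 8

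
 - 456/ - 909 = 152/303  =  0.50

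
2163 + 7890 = 10053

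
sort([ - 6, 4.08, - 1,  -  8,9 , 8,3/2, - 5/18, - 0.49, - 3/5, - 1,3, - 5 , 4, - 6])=[-8, - 6  , - 6, - 5, - 1 ,- 1 , - 3/5,-0.49, - 5/18, 3/2,3,4,4.08,8,  9]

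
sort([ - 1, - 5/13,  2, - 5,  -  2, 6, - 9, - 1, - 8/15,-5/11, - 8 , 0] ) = [ - 9, - 8 , - 5, - 2, - 1, - 1, - 8/15, - 5/11, - 5/13, 0,  2,6]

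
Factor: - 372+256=-116 = -  2^2 *29^1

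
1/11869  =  1/11869= 0.00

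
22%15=7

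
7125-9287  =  - 2162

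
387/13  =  29 + 10/13 = 29.77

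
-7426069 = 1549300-8975369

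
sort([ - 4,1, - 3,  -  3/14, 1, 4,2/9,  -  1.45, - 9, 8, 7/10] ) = [-9, - 4, - 3 ,  -  1.45,-3/14, 2/9, 7/10 , 1,1, 4,  8 ]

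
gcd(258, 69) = 3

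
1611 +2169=3780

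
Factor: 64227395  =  5^1*79^1*162601^1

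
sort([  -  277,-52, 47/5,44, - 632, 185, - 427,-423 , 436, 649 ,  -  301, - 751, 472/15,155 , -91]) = [ - 751, - 632,-427 , - 423,-301, - 277 , - 91, - 52 , 47/5,472/15,44, 155, 185,436, 649 ] 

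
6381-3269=3112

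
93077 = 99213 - 6136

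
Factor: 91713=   3^1*19^1*1609^1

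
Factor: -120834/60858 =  - 3^(-1) * 23^( - 1) *137^1  =  - 137/69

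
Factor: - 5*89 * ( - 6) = 2^1*3^1*5^1*89^1= 2670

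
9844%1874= 474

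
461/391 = 1 + 70/391 = 1.18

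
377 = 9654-9277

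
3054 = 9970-6916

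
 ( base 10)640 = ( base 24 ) 12g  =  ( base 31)KK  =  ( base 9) 781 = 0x280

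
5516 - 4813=703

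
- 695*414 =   -  287730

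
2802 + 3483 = 6285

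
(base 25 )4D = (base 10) 113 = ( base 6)305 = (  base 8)161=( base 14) 81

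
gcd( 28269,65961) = 9423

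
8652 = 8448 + 204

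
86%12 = 2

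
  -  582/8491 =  - 1+7909/8491 = - 0.07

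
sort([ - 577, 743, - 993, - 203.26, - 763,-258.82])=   [ - 993, - 763, - 577,- 258.82,  -  203.26, 743 ] 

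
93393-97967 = -4574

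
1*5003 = 5003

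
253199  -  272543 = - 19344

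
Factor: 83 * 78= 2^1*3^1*13^1 * 83^1=6474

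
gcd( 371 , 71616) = 1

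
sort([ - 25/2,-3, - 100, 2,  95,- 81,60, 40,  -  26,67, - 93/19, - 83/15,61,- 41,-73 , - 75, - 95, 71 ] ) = [  -  100, - 95,-81,- 75, - 73, - 41, - 26, - 25/2,  -  83/15, - 93/19 ,  -  3,2,40, 60,61 , 67, 71, 95]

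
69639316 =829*84004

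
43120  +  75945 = 119065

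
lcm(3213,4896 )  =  102816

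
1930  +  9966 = 11896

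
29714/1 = 29714 = 29714.00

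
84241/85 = 991 + 6/85 = 991.07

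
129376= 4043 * 32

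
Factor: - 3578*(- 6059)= 21679102 = 2^1*73^1*83^1*1789^1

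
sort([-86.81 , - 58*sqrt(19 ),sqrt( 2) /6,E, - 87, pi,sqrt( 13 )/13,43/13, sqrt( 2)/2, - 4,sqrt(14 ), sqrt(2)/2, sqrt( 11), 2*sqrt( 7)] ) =[ - 58*sqrt( 19), - 87,- 86.81, - 4, sqrt(2) /6 , sqrt( 13 )/13,sqrt( 2 ) /2,sqrt( 2 ) /2,  E,pi,43/13,  sqrt( 11),sqrt( 14),2*sqrt(7) ] 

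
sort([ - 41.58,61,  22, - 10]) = [ - 41.58, - 10,  22 , 61 ] 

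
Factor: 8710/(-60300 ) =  - 2^( - 1)*3^(- 2)*5^(-1 )*13^1 = -13/90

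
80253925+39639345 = 119893270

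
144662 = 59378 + 85284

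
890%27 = 26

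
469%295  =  174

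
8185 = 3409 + 4776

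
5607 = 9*623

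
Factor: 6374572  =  2^2*1593643^1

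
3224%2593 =631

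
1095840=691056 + 404784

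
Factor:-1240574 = -2^1*23^1*149^1*181^1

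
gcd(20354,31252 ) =2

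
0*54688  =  0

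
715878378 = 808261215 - 92382837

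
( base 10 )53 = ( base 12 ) 45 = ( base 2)110101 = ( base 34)1J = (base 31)1M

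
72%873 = 72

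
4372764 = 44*99381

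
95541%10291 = 2922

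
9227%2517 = 1676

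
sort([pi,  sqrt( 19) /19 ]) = [sqrt(19)/19, pi ]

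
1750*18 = 31500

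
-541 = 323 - 864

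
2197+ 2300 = 4497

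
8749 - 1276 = 7473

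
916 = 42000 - 41084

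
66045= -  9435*(  -  7)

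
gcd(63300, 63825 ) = 75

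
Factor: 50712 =2^3*3^1*2113^1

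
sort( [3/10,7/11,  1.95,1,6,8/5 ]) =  [3/10,7/11,1,8/5, 1.95,6]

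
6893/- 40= - 6893/40= - 172.32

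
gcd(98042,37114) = 14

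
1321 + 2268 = 3589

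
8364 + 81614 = 89978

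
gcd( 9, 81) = 9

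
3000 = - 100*( - 30)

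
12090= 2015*6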